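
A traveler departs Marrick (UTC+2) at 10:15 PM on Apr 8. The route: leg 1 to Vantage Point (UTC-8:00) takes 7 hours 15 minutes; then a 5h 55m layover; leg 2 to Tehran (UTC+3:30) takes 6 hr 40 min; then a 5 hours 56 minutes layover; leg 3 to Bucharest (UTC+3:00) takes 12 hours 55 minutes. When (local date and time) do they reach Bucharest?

Convert departure to UTC: 10:15 PM − 2:00 = 8:15 PM UTC on Apr 8.
Add 7 hours 15 minutes leg 1 → 3:30 AM UTC (Apr 9).
Add 5 hours and 55 minutes layover in Vantage Point → 9:25 AM UTC.
Add 6 hours 40 minutes leg 2 → 4:05 PM UTC.
Add 5 hours and 56 minutes layover in Tehran → 10:01 PM UTC.
Add 12 hours and 55 minutes leg 3 → 10:56 AM UTC (Apr 10).
Bucharest is UTC+3:00, so local arrival = 10:56 AM + 3:00 = 1:56 PM on Apr 10.

1:56 PM on April 10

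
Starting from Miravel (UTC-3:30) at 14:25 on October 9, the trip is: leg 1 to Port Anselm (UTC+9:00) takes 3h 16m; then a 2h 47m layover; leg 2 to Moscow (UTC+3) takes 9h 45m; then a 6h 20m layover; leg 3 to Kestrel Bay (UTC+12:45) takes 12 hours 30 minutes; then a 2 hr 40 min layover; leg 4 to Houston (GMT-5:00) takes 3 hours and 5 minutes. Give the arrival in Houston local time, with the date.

05:18 on October 11

Convert departure to UTC: 14:25 + 3:30 = 17:55 UTC on Oct 9.
Add 3 hours and 16 minutes leg 1 → 21:11 UTC.
Add 2 hours 47 minutes layover in Port Anselm → 23:58 UTC.
Add 9 hours and 45 minutes leg 2 → 09:43 UTC (Oct 10).
Add 6 hours and 20 minutes layover in Moscow → 16:03 UTC.
Add 12 hours 30 minutes leg 3 → 04:33 UTC (Oct 11).
Add 2 hours 40 minutes layover in Kestrel Bay → 07:13 UTC.
Add 3 hours 5 minutes leg 4 → 10:18 UTC.
Houston is UTC−5:00, so local arrival = 10:18 − 5:00 = 05:18 on Oct 11.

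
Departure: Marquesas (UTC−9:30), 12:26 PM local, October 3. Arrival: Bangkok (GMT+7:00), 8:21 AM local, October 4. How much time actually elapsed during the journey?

3 hours 25 minutes

Departure in UTC: 12:26 PM + 9:30 = 9:56 PM on Oct 3.
Arrival in UTC: 8:21 AM − 7:00 = 1:21 AM on Oct 4.
Elapsed = 1:21 AM − 9:56 PM (+1 day) = 3 hours 25 minutes.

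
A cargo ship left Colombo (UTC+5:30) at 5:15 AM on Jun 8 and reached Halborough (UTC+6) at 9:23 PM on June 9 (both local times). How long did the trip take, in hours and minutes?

39 hours 38 minutes

Departure in UTC: 5:15 AM − 5:30 = 11:45 PM on Jun 7.
Arrival in UTC: 9:23 PM − 6:00 = 3:23 PM on Jun 9.
Elapsed = 3:23 PM − 11:45 PM (+2 days) = 39 hours 38 minutes.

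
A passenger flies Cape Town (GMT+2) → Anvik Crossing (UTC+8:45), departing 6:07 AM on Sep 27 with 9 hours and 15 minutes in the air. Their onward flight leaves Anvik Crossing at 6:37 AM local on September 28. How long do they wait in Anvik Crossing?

Convert departure to UTC: 6:07 AM − 2:00 = 4:07 AM UTC on Sep 27.
Add 9 hours and 15 minutes flight time → 1:22 PM UTC.
Anvik Crossing is UTC+8:45, so local arrival = 1:22 PM + 8:45 = 10:07 PM on Sep 27.
Layover = 6:37 AM − 10:07 PM (+1 day) = 8 hours 30 minutes.

8 hours 30 minutes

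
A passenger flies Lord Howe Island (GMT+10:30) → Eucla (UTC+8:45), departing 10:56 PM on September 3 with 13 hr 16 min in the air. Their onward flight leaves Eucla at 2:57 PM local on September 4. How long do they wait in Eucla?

Convert departure to UTC: 10:56 PM − 10:30 = 12:26 PM UTC on Sep 3.
Add 13 hours 16 minutes flight time → 1:42 AM UTC (Sep 4).
Eucla is UTC+8:45, so local arrival = 1:42 AM + 8:45 = 10:27 AM on Sep 4.
Layover = 2:57 PM − 10:27 AM = 4 hours 30 minutes.

4 hours 30 minutes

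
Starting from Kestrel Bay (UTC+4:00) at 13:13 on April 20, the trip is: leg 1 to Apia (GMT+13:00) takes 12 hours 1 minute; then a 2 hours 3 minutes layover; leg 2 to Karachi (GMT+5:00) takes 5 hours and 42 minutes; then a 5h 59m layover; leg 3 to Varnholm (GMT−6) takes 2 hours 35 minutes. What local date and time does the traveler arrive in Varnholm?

07:33 on Apr 21

Convert departure to UTC: 13:13 − 4:00 = 09:13 UTC on Apr 20.
Add 12 hours 1 minute leg 1 → 21:14 UTC.
Add 2 hours 3 minutes layover in Apia → 23:17 UTC.
Add 5 hours and 42 minutes leg 2 → 04:59 UTC (Apr 21).
Add 5 hours and 59 minutes layover in Karachi → 10:58 UTC.
Add 2 hours and 35 minutes leg 3 → 13:33 UTC.
Varnholm is UTC−6:00, so local arrival = 13:33 − 6:00 = 07:33 on Apr 21.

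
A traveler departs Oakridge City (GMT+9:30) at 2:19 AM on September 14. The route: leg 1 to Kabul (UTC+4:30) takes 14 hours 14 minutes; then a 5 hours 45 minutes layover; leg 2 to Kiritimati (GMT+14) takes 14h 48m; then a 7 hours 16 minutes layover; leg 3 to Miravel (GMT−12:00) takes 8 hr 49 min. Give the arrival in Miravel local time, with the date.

Convert departure to UTC: 2:19 AM − 9:30 = 4:49 PM UTC on Sep 13.
Add 14 hours and 14 minutes leg 1 → 7:03 AM UTC (Sep 14).
Add 5 hours and 45 minutes layover in Kabul → 12:48 PM UTC.
Add 14 hours 48 minutes leg 2 → 3:36 AM UTC (Sep 15).
Add 7 hours 16 minutes layover in Kiritimati → 10:52 AM UTC.
Add 8 hours 49 minutes leg 3 → 7:41 PM UTC.
Miravel is UTC−12:00, so local arrival = 7:41 PM − 12:00 = 7:41 AM on Sep 15.

7:41 AM on September 15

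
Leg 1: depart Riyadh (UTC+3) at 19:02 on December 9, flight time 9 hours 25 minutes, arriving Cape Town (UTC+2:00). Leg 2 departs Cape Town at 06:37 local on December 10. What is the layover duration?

3 hours 10 minutes

Convert departure to UTC: 19:02 − 3:00 = 16:02 UTC on Dec 9.
Add 9 hours and 25 minutes flight time → 01:27 UTC (Dec 10).
Cape Town is UTC+2:00, so local arrival = 01:27 + 2:00 = 03:27 on Dec 10.
Layover = 06:37 − 03:27 = 3 hours 10 minutes.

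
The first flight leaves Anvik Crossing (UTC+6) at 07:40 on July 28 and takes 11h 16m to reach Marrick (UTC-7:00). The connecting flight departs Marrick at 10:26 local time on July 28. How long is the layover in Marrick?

4 hours 30 minutes

Convert departure to UTC: 07:40 − 6:00 = 01:40 UTC on Jul 28.
Add 11 hours and 16 minutes flight time → 12:56 UTC.
Marrick is UTC−7:00, so local arrival = 12:56 − 7:00 = 05:56 on Jul 28.
Layover = 10:26 − 05:56 = 4 hours 30 minutes.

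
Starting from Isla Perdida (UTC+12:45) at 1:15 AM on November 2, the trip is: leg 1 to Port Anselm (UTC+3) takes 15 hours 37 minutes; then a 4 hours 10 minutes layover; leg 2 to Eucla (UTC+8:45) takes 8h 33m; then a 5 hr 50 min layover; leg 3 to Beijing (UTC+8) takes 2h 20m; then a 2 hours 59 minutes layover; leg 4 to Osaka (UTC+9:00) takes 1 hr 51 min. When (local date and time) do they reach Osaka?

Convert departure to UTC: 1:15 AM − 12:45 = 12:30 PM UTC on Nov 1.
Add 15 hours and 37 minutes leg 1 → 4:07 AM UTC (Nov 2).
Add 4 hours and 10 minutes layover in Port Anselm → 8:17 AM UTC.
Add 8 hours and 33 minutes leg 2 → 4:50 PM UTC.
Add 5 hours 50 minutes layover in Eucla → 10:40 PM UTC.
Add 2 hours and 20 minutes leg 3 → 1:00 AM UTC (Nov 3).
Add 2 hours 59 minutes layover in Beijing → 3:59 AM UTC.
Add 1 hour 51 minutes leg 4 → 5:50 AM UTC.
Osaka is UTC+9:00, so local arrival = 5:50 AM + 9:00 = 2:50 PM on Nov 3.

2:50 PM on November 3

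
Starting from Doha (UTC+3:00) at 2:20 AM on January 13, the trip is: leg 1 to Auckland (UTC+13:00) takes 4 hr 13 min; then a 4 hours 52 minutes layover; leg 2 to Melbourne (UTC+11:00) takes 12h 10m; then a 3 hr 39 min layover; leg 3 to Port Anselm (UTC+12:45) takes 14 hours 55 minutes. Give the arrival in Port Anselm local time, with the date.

3:54 AM on January 15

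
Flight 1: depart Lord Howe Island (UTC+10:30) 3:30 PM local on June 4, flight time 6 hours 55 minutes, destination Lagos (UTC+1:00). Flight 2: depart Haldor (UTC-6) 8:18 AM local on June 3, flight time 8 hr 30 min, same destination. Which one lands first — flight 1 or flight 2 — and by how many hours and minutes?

Flight 1 in UTC: 3:30 PM − 10:30 = 5:00 AM on Jun 4.
+6 hours and 55 minutes → arrive 11:55 AM UTC on Jun 4.
Flight 2 in UTC: 8:18 AM + 6:00 = 2:18 PM on Jun 3.
+8 hours 30 minutes → arrive 10:48 PM UTC on Jun 3.
Flight 2 lands earlier by 13 hours 7 minutes.

the second, by 13 hours 7 minutes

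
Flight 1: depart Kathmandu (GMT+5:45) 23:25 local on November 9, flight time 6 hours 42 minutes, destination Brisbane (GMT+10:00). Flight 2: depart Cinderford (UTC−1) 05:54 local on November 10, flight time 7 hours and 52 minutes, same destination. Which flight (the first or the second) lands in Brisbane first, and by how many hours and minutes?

the first, by 14 hours 24 minutes

Flight 1 in UTC: 23:25 − 5:45 = 17:40 on Nov 9.
+6 hours and 42 minutes → arrive 00:22 UTC on Nov 10.
Flight 2 in UTC: 05:54 + 1:00 = 06:54 on Nov 10.
+7 hours and 52 minutes → arrive 14:46 UTC on Nov 10.
Flight 1 lands earlier by 14 hours 24 minutes.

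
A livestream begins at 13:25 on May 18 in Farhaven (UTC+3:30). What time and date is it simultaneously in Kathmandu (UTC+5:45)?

15:40 on May 18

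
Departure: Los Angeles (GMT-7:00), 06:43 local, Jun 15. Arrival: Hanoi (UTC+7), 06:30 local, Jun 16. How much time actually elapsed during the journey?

Departure in UTC: 06:43 + 7:00 = 13:43 on Jun 15.
Arrival in UTC: 06:30 − 7:00 = 23:30 on Jun 15.
Elapsed = 23:30 − 13:43 = 9 hours 47 minutes.

9 hours 47 minutes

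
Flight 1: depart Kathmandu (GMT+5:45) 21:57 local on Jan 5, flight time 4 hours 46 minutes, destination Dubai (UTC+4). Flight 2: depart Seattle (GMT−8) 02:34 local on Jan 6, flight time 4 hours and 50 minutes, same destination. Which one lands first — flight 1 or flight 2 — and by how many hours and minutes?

the first, by 18 hours 26 minutes

Flight 1 in UTC: 21:57 − 5:45 = 16:12 on Jan 5.
+4 hours and 46 minutes → arrive 20:58 UTC on Jan 5.
Flight 2 in UTC: 02:34 + 8:00 = 10:34 on Jan 6.
+4 hours 50 minutes → arrive 15:24 UTC on Jan 6.
Flight 1 lands earlier by 18 hours 26 minutes.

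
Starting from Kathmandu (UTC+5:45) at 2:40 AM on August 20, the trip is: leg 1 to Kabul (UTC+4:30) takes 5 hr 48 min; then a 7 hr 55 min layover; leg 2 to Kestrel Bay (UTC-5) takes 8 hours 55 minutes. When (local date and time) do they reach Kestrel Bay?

2:33 PM on August 20

Convert departure to UTC: 2:40 AM − 5:45 = 8:55 PM UTC on Aug 19.
Add 5 hours and 48 minutes leg 1 → 2:43 AM UTC (Aug 20).
Add 7 hours 55 minutes layover in Kabul → 10:38 AM UTC.
Add 8 hours and 55 minutes leg 2 → 7:33 PM UTC.
Kestrel Bay is UTC−5:00, so local arrival = 7:33 PM − 5:00 = 2:33 PM on Aug 20.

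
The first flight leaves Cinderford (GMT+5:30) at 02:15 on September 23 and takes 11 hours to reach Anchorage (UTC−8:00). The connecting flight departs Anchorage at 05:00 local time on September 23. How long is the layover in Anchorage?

5 hours 15 minutes

Convert departure to UTC: 02:15 − 5:30 = 20:45 UTC on Sep 22.
Add 11 hours flight time → 07:45 UTC (Sep 23).
Anchorage is UTC−8:00, so local arrival = 07:45 − 8:00 = 23:45 on Sep 22.
Layover = 05:00 − 23:45 (+1 day) = 5 hours 15 minutes.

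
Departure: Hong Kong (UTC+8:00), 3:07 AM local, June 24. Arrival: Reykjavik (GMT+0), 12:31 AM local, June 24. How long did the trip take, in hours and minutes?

5 hours 24 minutes

Departure in UTC: 3:07 AM − 8:00 = 7:07 PM on Jun 23.
Arrival is already UTC: 12:31 AM on Jun 24.
Elapsed = 12:31 AM − 7:07 PM (+1 day) = 5 hours 24 minutes.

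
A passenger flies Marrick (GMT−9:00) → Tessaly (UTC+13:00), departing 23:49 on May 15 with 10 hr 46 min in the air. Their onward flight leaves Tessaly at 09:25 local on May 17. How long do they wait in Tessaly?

50 minutes

Convert departure to UTC: 23:49 + 9:00 = 08:49 UTC on May 16.
Add 10 hours 46 minutes flight time → 19:35 UTC.
Tessaly is UTC+13:00, so local arrival = 19:35 + 13:00 = 08:35 on May 17.
Layover = 09:25 − 08:35 = 50 minutes.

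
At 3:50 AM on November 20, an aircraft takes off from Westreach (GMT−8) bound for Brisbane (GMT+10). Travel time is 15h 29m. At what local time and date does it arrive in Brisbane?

Brisbane is 18:00 ahead of Westreach.
After 15 hours and 29 minutes it is 7:19 PM in Westreach.
Shift by the zone difference: 7:19 PM + 18:00 = 1:19 PM on Nov 21 in Brisbane.

1:19 PM on November 21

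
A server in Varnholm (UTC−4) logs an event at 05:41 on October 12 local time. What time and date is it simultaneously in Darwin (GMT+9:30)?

19:11 on Oct 12

Darwin is 13:30 ahead of Varnholm.
Shift by the zone difference: 05:41 + 13:30 = 19:11 on Oct 12 in Darwin.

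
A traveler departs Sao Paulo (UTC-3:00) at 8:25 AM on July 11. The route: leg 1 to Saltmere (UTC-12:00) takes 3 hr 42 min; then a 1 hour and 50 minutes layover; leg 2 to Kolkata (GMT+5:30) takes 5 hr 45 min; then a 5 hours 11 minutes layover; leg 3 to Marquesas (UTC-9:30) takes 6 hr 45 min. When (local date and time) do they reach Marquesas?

Convert departure to UTC: 8:25 AM + 3:00 = 11:25 AM UTC on Jul 11.
Add 3 hours and 42 minutes leg 1 → 3:07 PM UTC.
Add 1 hour 50 minutes layover in Saltmere → 4:57 PM UTC.
Add 5 hours and 45 minutes leg 2 → 10:42 PM UTC.
Add 5 hours 11 minutes layover in Kolkata → 3:53 AM UTC (Jul 12).
Add 6 hours and 45 minutes leg 3 → 10:38 AM UTC.
Marquesas is UTC−9:30, so local arrival = 10:38 AM − 9:30 = 1:08 AM on Jul 12.

1:08 AM on July 12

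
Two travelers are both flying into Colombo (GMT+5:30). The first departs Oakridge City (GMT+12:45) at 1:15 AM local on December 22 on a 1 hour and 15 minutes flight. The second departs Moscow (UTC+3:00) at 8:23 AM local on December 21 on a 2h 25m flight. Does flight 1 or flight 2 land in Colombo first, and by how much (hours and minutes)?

the second, by 5 hours 57 minutes

Flight 1 in UTC: 1:15 AM − 12:45 = 12:30 PM on Dec 21.
+1 hour and 15 minutes → arrive 1:45 PM UTC on Dec 21.
Flight 2 in UTC: 8:23 AM − 3:00 = 5:23 AM on Dec 21.
+2 hours 25 minutes → arrive 7:48 AM UTC on Dec 21.
Flight 2 lands earlier by 5 hours 57 minutes.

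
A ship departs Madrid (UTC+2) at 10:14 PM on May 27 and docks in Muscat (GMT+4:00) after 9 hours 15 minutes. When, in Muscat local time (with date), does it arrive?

Muscat is 2:00 ahead of Madrid.
After 9 hours 15 minutes it is 7:29 AM (May 28) in Madrid.
Shift by the zone difference: 7:29 AM + 2:00 = 9:29 AM on May 28 in Muscat.

9:29 AM on May 28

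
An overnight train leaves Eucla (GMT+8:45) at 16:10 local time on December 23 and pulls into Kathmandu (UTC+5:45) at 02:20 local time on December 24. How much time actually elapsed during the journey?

13 hours 10 minutes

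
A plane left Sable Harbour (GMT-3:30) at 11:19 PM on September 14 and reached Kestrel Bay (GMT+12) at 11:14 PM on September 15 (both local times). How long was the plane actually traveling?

8 hours 25 minutes

Departure in UTC: 11:19 PM + 3:30 = 2:49 AM on Sep 15.
Arrival in UTC: 11:14 PM − 12:00 = 11:14 AM on Sep 15.
Elapsed = 11:14 AM − 2:49 AM = 8 hours 25 minutes.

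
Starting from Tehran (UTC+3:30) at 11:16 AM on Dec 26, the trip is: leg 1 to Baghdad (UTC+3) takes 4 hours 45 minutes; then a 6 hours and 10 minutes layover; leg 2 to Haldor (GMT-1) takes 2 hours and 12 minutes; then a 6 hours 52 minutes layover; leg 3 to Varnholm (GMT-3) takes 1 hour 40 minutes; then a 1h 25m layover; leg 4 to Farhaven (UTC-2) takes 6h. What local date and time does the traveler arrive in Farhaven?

Convert departure to UTC: 11:16 AM − 3:30 = 7:46 AM UTC on Dec 26.
Add 4 hours and 45 minutes leg 1 → 12:31 PM UTC.
Add 6 hours 10 minutes layover in Baghdad → 6:41 PM UTC.
Add 2 hours and 12 minutes leg 2 → 8:53 PM UTC.
Add 6 hours 52 minutes layover in Haldor → 3:45 AM UTC (Dec 27).
Add 1 hour 40 minutes leg 3 → 5:25 AM UTC.
Add 1 hour 25 minutes layover in Varnholm → 6:50 AM UTC.
Add 6 hours leg 4 → 12:50 PM UTC.
Farhaven is UTC−2:00, so local arrival = 12:50 PM − 2:00 = 10:50 AM on Dec 27.

10:50 AM on December 27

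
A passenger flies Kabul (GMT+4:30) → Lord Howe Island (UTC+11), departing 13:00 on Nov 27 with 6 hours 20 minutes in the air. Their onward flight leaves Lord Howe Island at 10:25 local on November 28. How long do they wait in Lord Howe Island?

Convert departure to UTC: 13:00 − 4:30 = 08:30 UTC on Nov 27.
Add 6 hours 20 minutes flight time → 14:50 UTC.
Lord Howe Island is UTC+11:00, so local arrival = 14:50 + 11:00 = 01:50 on Nov 28.
Layover = 10:25 − 01:50 = 8 hours 35 minutes.

8 hours 35 minutes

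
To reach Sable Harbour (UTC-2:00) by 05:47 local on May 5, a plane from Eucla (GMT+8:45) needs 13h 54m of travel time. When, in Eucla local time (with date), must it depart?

02:38 on May 5

Target arrival in UTC: 05:47 + 2:00 = 07:47 on May 5.
Subtract 13 hours 54 minutes → departure 17:53 UTC on May 4.
Eucla is UTC+8:45: 17:53 + 8:45 = 02:38 on May 5.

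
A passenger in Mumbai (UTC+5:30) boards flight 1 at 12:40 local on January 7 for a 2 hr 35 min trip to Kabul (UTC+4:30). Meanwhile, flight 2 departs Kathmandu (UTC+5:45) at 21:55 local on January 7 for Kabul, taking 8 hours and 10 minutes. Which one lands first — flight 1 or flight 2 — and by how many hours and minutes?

the first, by 14 hours 35 minutes

Flight 1 in UTC: 12:40 − 5:30 = 07:10 on Jan 7.
+2 hours and 35 minutes → arrive 09:45 UTC on Jan 7.
Flight 2 in UTC: 21:55 − 5:45 = 16:10 on Jan 7.
+8 hours 10 minutes → arrive 00:20 UTC on Jan 8.
Flight 1 lands earlier by 14 hours 35 minutes.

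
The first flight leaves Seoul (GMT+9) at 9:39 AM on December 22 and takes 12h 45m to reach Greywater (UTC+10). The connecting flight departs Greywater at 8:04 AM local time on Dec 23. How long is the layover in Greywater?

8 hours 40 minutes

Convert departure to UTC: 9:39 AM − 9:00 = 12:39 AM UTC on Dec 22.
Add 12 hours and 45 minutes flight time → 1:24 PM UTC.
Greywater is UTC+10:00, so local arrival = 1:24 PM + 10:00 = 11:24 PM on Dec 22.
Layover = 8:04 AM − 11:24 PM (+1 day) = 8 hours 40 minutes.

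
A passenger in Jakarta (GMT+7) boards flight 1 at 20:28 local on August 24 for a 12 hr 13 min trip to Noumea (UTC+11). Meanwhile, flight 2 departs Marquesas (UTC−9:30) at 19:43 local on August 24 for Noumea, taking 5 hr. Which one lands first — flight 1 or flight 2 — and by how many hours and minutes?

Flight 1 in UTC: 20:28 − 7:00 = 13:28 on Aug 24.
+12 hours and 13 minutes → arrive 01:41 UTC on Aug 25.
Flight 2 in UTC: 19:43 + 9:30 = 05:13 on Aug 25.
+5 hours → arrive 10:13 UTC on Aug 25.
Flight 1 lands earlier by 8 hours 32 minutes.

the first, by 8 hours 32 minutes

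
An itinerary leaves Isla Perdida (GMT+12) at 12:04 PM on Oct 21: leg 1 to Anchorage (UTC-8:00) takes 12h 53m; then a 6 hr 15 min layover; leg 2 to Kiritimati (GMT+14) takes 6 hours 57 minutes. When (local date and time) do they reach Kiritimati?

4:09 PM on October 22

Convert departure to UTC: 12:04 PM − 12:00 = 12:04 AM UTC on Oct 21.
Add 12 hours 53 minutes leg 1 → 12:57 PM UTC.
Add 6 hours 15 minutes layover in Anchorage → 7:12 PM UTC.
Add 6 hours and 57 minutes leg 2 → 2:09 AM UTC (Oct 22).
Kiritimati is UTC+14:00, so local arrival = 2:09 AM + 14:00 = 4:09 PM on Oct 22.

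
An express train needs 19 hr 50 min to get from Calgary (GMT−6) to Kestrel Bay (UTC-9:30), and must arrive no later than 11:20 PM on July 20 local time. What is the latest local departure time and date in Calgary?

7:00 AM on July 20

Target arrival in UTC: 11:20 PM + 9:30 = 8:50 AM on Jul 21.
Subtract 19 hours and 50 minutes → departure 1:00 PM UTC on Jul 20.
Calgary is UTC−6:00: 1:00 PM − 6:00 = 7:00 AM on Jul 20.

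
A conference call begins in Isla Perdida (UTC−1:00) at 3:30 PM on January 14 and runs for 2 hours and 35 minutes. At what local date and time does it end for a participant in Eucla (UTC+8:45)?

3:50 AM on January 15

Eucla is 9:45 ahead of Isla Perdida.
After 2 hours and 35 minutes it is 6:05 PM in Isla Perdida.
Shift by the zone difference: 6:05 PM + 9:45 = 3:50 AM on Jan 15 in Eucla.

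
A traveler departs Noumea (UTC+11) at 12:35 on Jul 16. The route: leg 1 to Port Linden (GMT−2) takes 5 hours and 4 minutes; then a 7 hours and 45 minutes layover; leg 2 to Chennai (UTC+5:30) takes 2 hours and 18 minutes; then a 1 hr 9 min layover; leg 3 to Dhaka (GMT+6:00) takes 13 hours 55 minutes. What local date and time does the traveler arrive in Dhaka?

Convert departure to UTC: 12:35 − 11:00 = 01:35 UTC on Jul 16.
Add 5 hours 4 minutes leg 1 → 06:39 UTC.
Add 7 hours 45 minutes layover in Port Linden → 14:24 UTC.
Add 2 hours 18 minutes leg 2 → 16:42 UTC.
Add 1 hour and 9 minutes layover in Chennai → 17:51 UTC.
Add 13 hours and 55 minutes leg 3 → 07:46 UTC (Jul 17).
Dhaka is UTC+6:00, so local arrival = 07:46 + 6:00 = 13:46 on Jul 17.

13:46 on July 17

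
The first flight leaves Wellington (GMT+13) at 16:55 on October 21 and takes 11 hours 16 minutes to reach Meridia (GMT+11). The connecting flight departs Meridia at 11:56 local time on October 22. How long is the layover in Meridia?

9 hours 45 minutes

Convert departure to UTC: 16:55 − 13:00 = 03:55 UTC on Oct 21.
Add 11 hours and 16 minutes flight time → 15:11 UTC.
Meridia is UTC+11:00, so local arrival = 15:11 + 11:00 = 02:11 on Oct 22.
Layover = 11:56 − 02:11 = 9 hours 45 minutes.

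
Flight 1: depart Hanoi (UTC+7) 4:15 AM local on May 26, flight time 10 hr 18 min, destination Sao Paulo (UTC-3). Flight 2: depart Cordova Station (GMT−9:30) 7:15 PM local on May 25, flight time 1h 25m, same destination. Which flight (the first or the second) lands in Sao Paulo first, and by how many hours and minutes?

Flight 1 in UTC: 4:15 AM − 7:00 = 9:15 PM on May 25.
+10 hours and 18 minutes → arrive 7:33 AM UTC on May 26.
Flight 2 in UTC: 7:15 PM + 9:30 = 4:45 AM on May 26.
+1 hour 25 minutes → arrive 6:10 AM UTC on May 26.
Flight 2 lands earlier by 1 hour 23 minutes.

the second, by 1 hour 23 minutes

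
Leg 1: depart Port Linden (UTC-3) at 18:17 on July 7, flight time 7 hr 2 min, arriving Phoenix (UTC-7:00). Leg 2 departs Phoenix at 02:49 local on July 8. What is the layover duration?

Convert departure to UTC: 18:17 + 3:00 = 21:17 UTC on Jul 7.
Add 7 hours 2 minutes flight time → 04:19 UTC (Jul 8).
Phoenix is UTC−7:00, so local arrival = 04:19 − 7:00 = 21:19 on Jul 7.
Layover = 02:49 − 21:19 (+1 day) = 5 hours 30 minutes.

5 hours 30 minutes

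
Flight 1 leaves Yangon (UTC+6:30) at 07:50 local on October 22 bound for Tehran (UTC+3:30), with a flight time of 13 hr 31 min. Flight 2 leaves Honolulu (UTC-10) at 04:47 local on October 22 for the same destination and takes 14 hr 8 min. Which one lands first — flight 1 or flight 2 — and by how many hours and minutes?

Flight 1 in UTC: 07:50 − 6:30 = 01:20 on Oct 22.
+13 hours and 31 minutes → arrive 14:51 UTC on Oct 22.
Flight 2 in UTC: 04:47 + 10:00 = 14:47 on Oct 22.
+14 hours and 8 minutes → arrive 04:55 UTC on Oct 23.
Flight 1 lands earlier by 14 hours 4 minutes.

the first, by 14 hours 4 minutes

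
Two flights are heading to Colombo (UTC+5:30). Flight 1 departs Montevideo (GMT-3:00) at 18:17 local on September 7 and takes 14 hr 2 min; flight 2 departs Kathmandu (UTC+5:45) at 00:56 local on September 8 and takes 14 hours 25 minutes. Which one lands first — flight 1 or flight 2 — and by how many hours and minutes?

the second, by 1 hour 43 minutes

Flight 1 in UTC: 18:17 + 3:00 = 21:17 on Sep 7.
+14 hours 2 minutes → arrive 11:19 UTC on Sep 8.
Flight 2 in UTC: 00:56 − 5:45 = 19:11 on Sep 7.
+14 hours 25 minutes → arrive 09:36 UTC on Sep 8.
Flight 2 lands earlier by 1 hour 43 minutes.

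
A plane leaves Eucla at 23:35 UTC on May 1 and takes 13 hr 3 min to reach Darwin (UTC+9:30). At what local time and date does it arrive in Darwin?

Departure is given in UTC: 23:35 on May 1.
Add 13 hours 3 minutes → 12:38 UTC (May 2).
Darwin is UTC+9:30: 12:38 + 9:30 = 22:08 on May 2.

22:08 on May 2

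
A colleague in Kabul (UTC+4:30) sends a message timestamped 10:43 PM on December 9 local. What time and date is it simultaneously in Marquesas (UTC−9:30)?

8:43 AM on December 9

In UTC: 10:43 PM − 4:30 = 6:13 PM on Dec 9.
Marquesas is UTC−9:30: 6:13 PM − 9:30 = 8:43 AM on Dec 9.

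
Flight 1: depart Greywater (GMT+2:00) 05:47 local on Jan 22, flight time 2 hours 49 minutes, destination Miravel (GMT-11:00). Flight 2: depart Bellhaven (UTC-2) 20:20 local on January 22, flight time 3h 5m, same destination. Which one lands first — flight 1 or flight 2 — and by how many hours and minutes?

Flight 1 in UTC: 05:47 − 2:00 = 03:47 on Jan 22.
+2 hours and 49 minutes → arrive 06:36 UTC on Jan 22.
Flight 2 in UTC: 20:20 + 2:00 = 22:20 on Jan 22.
+3 hours 5 minutes → arrive 01:25 UTC on Jan 23.
Flight 1 lands earlier by 18 hours 49 minutes.

the first, by 18 hours 49 minutes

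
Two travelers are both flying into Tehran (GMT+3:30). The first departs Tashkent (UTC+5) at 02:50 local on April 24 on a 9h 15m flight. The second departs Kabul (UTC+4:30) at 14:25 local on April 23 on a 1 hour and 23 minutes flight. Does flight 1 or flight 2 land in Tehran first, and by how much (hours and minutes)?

the second, by 19 hours 47 minutes

Flight 1 in UTC: 02:50 − 5:00 = 21:50 on Apr 23.
+9 hours and 15 minutes → arrive 07:05 UTC on Apr 24.
Flight 2 in UTC: 14:25 − 4:30 = 09:55 on Apr 23.
+1 hour 23 minutes → arrive 11:18 UTC on Apr 23.
Flight 2 lands earlier by 19 hours 47 minutes.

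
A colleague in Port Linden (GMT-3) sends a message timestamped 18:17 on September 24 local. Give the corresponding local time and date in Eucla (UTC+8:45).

06:02 on Sep 25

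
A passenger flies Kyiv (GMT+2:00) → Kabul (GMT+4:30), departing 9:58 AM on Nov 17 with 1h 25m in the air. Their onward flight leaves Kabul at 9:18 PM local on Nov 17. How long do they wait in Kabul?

7 hours 25 minutes

Convert departure to UTC: 9:58 AM − 2:00 = 7:58 AM UTC on Nov 17.
Add 1 hour 25 minutes flight time → 9:23 AM UTC.
Kabul is UTC+4:30, so local arrival = 9:23 AM + 4:30 = 1:53 PM on Nov 17.
Layover = 9:18 PM − 1:53 PM = 7 hours 25 minutes.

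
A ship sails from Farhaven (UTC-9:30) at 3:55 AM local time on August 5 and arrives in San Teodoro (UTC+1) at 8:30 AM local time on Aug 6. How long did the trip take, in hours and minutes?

18 hours 5 minutes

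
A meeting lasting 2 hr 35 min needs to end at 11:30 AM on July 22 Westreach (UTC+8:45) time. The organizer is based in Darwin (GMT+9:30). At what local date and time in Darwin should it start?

9:40 AM on July 22

Target end time in UTC: 11:30 AM − 8:45 = 2:45 AM on Jul 22.
Subtract 2 hours and 35 minutes → start 12:10 AM UTC on Jul 22.
Darwin is UTC+9:30: 12:10 AM + 9:30 = 9:40 AM on Jul 22.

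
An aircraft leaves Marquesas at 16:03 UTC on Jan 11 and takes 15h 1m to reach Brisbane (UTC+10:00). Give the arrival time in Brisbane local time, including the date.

Departure is given in UTC: 16:03 on Jan 11.
Add 15 hours and 1 minute → 07:04 UTC (Jan 12).
Brisbane is UTC+10:00: 07:04 + 10:00 = 17:04 on Jan 12.

17:04 on Jan 12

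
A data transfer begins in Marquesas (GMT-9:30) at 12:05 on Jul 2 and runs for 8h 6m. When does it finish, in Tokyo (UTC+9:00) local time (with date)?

14:41 on July 3

Convert start to UTC: 12:05 + 9:30 = 21:35 UTC on Jul 2.
Add 8 hours 6 minutes duration → 05:41 UTC (Jul 3).
Tokyo is UTC+9:00, so local end time = 05:41 + 9:00 = 14:41 on Jul 3.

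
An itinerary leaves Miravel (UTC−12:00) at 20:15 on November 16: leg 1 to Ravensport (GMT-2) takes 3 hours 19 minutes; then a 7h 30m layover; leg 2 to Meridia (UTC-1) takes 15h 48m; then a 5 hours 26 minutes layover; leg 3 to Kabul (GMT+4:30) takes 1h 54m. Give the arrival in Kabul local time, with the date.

22:42 on November 18

Convert departure to UTC: 20:15 + 12:00 = 08:15 UTC on Nov 17.
Add 3 hours 19 minutes leg 1 → 11:34 UTC.
Add 7 hours 30 minutes layover in Ravensport → 19:04 UTC.
Add 15 hours 48 minutes leg 2 → 10:52 UTC (Nov 18).
Add 5 hours and 26 minutes layover in Meridia → 16:18 UTC.
Add 1 hour 54 minutes leg 3 → 18:12 UTC.
Kabul is UTC+4:30, so local arrival = 18:12 + 4:30 = 22:42 on Nov 18.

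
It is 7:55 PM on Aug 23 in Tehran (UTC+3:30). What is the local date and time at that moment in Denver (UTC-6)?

Denver is 9:30 behind Tehran.
Shift by the zone difference: 7:55 PM − 9:30 = 10:25 AM on Aug 23 in Denver.

10:25 AM on August 23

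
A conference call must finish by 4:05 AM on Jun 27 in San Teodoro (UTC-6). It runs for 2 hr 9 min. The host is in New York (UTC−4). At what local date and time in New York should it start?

Target end time in UTC: 4:05 AM + 6:00 = 10:05 AM on Jun 27.
Subtract 2 hours and 9 minutes → start 7:56 AM UTC on Jun 27.
New York is UTC−4:00: 7:56 AM − 4:00 = 3:56 AM on Jun 27.

3:56 AM on June 27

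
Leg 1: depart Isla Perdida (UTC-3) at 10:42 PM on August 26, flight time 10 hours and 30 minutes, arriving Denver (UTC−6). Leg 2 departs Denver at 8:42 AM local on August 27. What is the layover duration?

2 hours 30 minutes

Convert departure to UTC: 10:42 PM + 3:00 = 1:42 AM UTC on Aug 27.
Add 10 hours 30 minutes flight time → 12:12 PM UTC.
Denver is UTC−6:00, so local arrival = 12:12 PM − 6:00 = 6:12 AM on Aug 27.
Layover = 8:42 AM − 6:12 AM = 2 hours 30 minutes.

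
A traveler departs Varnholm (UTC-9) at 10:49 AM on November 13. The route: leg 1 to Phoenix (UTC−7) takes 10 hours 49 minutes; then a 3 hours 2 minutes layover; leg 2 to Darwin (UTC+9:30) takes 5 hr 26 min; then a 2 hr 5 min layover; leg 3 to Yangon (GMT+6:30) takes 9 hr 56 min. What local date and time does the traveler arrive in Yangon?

9:37 AM on Nov 15

Convert departure to UTC: 10:49 AM + 9:00 = 7:49 PM UTC on Nov 13.
Add 10 hours and 49 minutes leg 1 → 6:38 AM UTC (Nov 14).
Add 3 hours 2 minutes layover in Phoenix → 9:40 AM UTC.
Add 5 hours 26 minutes leg 2 → 3:06 PM UTC.
Add 2 hours and 5 minutes layover in Darwin → 5:11 PM UTC.
Add 9 hours 56 minutes leg 3 → 3:07 AM UTC (Nov 15).
Yangon is UTC+6:30, so local arrival = 3:07 AM + 6:30 = 9:37 AM on Nov 15.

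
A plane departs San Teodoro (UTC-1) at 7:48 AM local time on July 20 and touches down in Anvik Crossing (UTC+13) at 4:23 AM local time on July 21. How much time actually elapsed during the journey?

Departure in UTC: 7:48 AM + 1:00 = 8:48 AM on Jul 20.
Arrival in UTC: 4:23 AM − 13:00 = 3:23 PM on Jul 20.
Elapsed = 3:23 PM − 8:48 AM = 6 hours 35 minutes.

6 hours 35 minutes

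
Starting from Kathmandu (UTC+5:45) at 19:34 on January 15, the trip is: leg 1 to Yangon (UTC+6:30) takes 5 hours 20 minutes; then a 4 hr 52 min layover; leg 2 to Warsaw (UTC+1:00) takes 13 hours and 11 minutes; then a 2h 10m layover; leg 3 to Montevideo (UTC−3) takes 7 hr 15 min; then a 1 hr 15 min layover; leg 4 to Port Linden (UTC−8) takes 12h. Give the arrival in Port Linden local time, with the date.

03:52 on January 17

Convert departure to UTC: 19:34 − 5:45 = 13:49 UTC on Jan 15.
Add 5 hours 20 minutes leg 1 → 19:09 UTC.
Add 4 hours and 52 minutes layover in Yangon → 00:01 UTC (Jan 16).
Add 13 hours 11 minutes leg 2 → 13:12 UTC.
Add 2 hours 10 minutes layover in Warsaw → 15:22 UTC.
Add 7 hours 15 minutes leg 3 → 22:37 UTC.
Add 1 hour 15 minutes layover in Montevideo → 23:52 UTC.
Add 12 hours leg 4 → 11:52 UTC (Jan 17).
Port Linden is UTC−8:00, so local arrival = 11:52 − 8:00 = 03:52 on Jan 17.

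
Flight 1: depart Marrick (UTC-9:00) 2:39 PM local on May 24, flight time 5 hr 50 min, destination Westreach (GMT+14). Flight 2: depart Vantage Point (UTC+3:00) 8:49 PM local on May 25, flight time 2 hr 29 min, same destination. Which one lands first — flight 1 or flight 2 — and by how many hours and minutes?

Flight 1 in UTC: 2:39 PM + 9:00 = 11:39 PM on May 24.
+5 hours 50 minutes → arrive 5:29 AM UTC on May 25.
Flight 2 in UTC: 8:49 PM − 3:00 = 5:49 PM on May 25.
+2 hours and 29 minutes → arrive 8:18 PM UTC on May 25.
Flight 1 lands earlier by 14 hours 49 minutes.

the first, by 14 hours 49 minutes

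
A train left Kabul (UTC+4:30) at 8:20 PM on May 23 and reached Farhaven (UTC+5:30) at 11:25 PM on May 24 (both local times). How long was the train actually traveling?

26 hours 5 minutes

Departure in UTC: 8:20 PM − 4:30 = 3:50 PM on May 23.
Arrival in UTC: 11:25 PM − 5:30 = 5:55 PM on May 24.
Elapsed = 5:55 PM − 3:50 PM (+1 day) = 26 hours 5 minutes.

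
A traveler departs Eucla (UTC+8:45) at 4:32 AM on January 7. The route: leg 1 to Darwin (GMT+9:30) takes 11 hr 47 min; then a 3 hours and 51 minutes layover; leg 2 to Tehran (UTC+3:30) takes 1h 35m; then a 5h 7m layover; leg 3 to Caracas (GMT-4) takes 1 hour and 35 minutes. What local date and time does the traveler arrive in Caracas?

Convert departure to UTC: 4:32 AM − 8:45 = 7:47 PM UTC on Jan 6.
Add 11 hours and 47 minutes leg 1 → 7:34 AM UTC (Jan 7).
Add 3 hours and 51 minutes layover in Darwin → 11:25 AM UTC.
Add 1 hour and 35 minutes leg 2 → 1:00 PM UTC.
Add 5 hours and 7 minutes layover in Tehran → 6:07 PM UTC.
Add 1 hour and 35 minutes leg 3 → 7:42 PM UTC.
Caracas is UTC−4:00, so local arrival = 7:42 PM − 4:00 = 3:42 PM on Jan 7.

3:42 PM on January 7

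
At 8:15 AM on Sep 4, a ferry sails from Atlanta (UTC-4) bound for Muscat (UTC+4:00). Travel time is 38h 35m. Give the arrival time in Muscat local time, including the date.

6:50 AM on September 6

Convert departure to UTC: 8:15 AM + 4:00 = 12:15 PM UTC on Sep 4.
Add 38 hours 35 minutes travel time → 2:50 AM UTC (Sep 6).
Muscat is UTC+4:00, so local arrival = 2:50 AM + 4:00 = 6:50 AM on Sep 6.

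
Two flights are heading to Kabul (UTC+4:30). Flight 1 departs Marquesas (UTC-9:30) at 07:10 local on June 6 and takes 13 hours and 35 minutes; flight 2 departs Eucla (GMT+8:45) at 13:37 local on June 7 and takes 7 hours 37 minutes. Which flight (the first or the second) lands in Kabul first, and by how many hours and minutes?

Flight 1 in UTC: 07:10 + 9:30 = 16:40 on Jun 6.
+13 hours and 35 minutes → arrive 06:15 UTC on Jun 7.
Flight 2 in UTC: 13:37 − 8:45 = 04:52 on Jun 7.
+7 hours and 37 minutes → arrive 12:29 UTC on Jun 7.
Flight 1 lands earlier by 6 hours 14 minutes.

the first, by 6 hours 14 minutes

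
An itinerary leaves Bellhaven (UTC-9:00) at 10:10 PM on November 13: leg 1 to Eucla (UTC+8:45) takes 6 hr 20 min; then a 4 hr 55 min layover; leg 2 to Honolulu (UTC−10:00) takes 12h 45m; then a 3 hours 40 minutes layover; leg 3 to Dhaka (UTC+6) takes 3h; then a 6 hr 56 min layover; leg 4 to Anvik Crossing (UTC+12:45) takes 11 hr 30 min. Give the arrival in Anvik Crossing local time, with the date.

Convert departure to UTC: 10:10 PM + 9:00 = 7:10 AM UTC on Nov 14.
Add 6 hours 20 minutes leg 1 → 1:30 PM UTC.
Add 4 hours and 55 minutes layover in Eucla → 6:25 PM UTC.
Add 12 hours and 45 minutes leg 2 → 7:10 AM UTC (Nov 15).
Add 3 hours and 40 minutes layover in Honolulu → 10:50 AM UTC.
Add 3 hours leg 3 → 1:50 PM UTC.
Add 6 hours 56 minutes layover in Dhaka → 8:46 PM UTC.
Add 11 hours and 30 minutes leg 4 → 8:16 AM UTC (Nov 16).
Anvik Crossing is UTC+12:45, so local arrival = 8:16 AM + 12:45 = 9:01 PM on Nov 16.

9:01 PM on Nov 16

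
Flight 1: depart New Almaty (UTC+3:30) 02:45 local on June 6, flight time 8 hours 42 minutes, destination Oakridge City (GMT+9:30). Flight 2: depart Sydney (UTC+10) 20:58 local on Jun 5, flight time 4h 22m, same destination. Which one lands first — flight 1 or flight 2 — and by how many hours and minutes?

the second, by 16 hours 37 minutes

Flight 1 in UTC: 02:45 − 3:30 = 23:15 on Jun 5.
+8 hours and 42 minutes → arrive 07:57 UTC on Jun 6.
Flight 2 in UTC: 20:58 − 10:00 = 10:58 on Jun 5.
+4 hours 22 minutes → arrive 15:20 UTC on Jun 5.
Flight 2 lands earlier by 16 hours 37 minutes.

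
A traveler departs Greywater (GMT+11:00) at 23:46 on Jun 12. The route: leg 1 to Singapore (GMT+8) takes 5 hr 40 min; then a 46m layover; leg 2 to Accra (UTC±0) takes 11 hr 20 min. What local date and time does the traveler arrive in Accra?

Convert departure to UTC: 23:46 − 11:00 = 12:46 UTC on Jun 12.
Add 5 hours 40 minutes leg 1 → 18:26 UTC.
Add 46 minutes layover in Singapore → 19:12 UTC.
Add 11 hours and 20 minutes leg 2 → 06:32 UTC (Jun 13).
Accra is UTC+0, so local arrival is the same: 06:32 on Jun 13.

06:32 on Jun 13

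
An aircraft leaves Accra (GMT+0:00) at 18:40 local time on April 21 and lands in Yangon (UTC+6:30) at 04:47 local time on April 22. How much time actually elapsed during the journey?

Departure is already UTC: 18:40 on Apr 21.
Arrival in UTC: 04:47 − 6:30 = 22:17 on Apr 21.
Elapsed = 22:17 − 18:40 = 3 hours 37 minutes.

3 hours 37 minutes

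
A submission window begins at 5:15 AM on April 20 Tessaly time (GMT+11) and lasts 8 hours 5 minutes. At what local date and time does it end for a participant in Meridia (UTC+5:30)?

Convert start to UTC: 5:15 AM − 11:00 = 6:15 PM UTC on Apr 19.
Add 8 hours and 5 minutes duration → 2:20 AM UTC (Apr 20).
Meridia is UTC+5:30, so local end time = 2:20 AM + 5:30 = 7:50 AM on Apr 20.

7:50 AM on April 20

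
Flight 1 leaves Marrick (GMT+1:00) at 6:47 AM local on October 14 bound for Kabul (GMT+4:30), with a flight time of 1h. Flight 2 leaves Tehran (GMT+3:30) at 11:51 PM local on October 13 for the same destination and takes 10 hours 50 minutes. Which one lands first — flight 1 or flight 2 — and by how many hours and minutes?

the first, by 24 minutes

Flight 1 in UTC: 6:47 AM − 1:00 = 5:47 AM on Oct 14.
+1 hour → arrive 6:47 AM UTC on Oct 14.
Flight 2 in UTC: 11:51 PM − 3:30 = 8:21 PM on Oct 13.
+10 hours 50 minutes → arrive 7:11 AM UTC on Oct 14.
Flight 1 lands earlier by 24 minutes.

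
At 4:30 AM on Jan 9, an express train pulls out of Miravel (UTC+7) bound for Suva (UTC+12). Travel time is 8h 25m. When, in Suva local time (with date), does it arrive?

Suva is 5:00 ahead of Miravel.
After 8 hours and 25 minutes it is 12:55 PM in Miravel.
Shift by the zone difference: 12:55 PM + 5:00 = 5:55 PM on Jan 9 in Suva.

5:55 PM on January 9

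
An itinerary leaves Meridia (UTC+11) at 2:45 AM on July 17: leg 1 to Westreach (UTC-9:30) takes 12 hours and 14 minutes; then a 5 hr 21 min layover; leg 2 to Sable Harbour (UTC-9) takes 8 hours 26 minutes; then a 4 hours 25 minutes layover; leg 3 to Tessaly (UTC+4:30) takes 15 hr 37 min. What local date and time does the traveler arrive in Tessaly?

6:18 PM on Jul 18

Convert departure to UTC: 2:45 AM − 11:00 = 3:45 PM UTC on Jul 16.
Add 12 hours and 14 minutes leg 1 → 3:59 AM UTC (Jul 17).
Add 5 hours and 21 minutes layover in Westreach → 9:20 AM UTC.
Add 8 hours and 26 minutes leg 2 → 5:46 PM UTC.
Add 4 hours and 25 minutes layover in Sable Harbour → 10:11 PM UTC.
Add 15 hours 37 minutes leg 3 → 1:48 PM UTC (Jul 18).
Tessaly is UTC+4:30, so local arrival = 1:48 PM + 4:30 = 6:18 PM on Jul 18.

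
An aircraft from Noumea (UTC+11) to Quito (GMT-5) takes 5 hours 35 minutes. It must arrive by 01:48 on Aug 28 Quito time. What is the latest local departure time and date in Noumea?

12:13 on Aug 28

Target arrival in UTC: 01:48 + 5:00 = 06:48 on Aug 28.
Subtract 5 hours 35 minutes → departure 01:13 UTC on Aug 28.
Noumea is UTC+11:00: 01:13 + 11:00 = 12:13 on Aug 28.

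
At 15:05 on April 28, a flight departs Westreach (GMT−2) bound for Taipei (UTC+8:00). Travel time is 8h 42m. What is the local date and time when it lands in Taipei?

Taipei is 10:00 ahead of Westreach.
After 8 hours and 42 minutes it is 23:47 in Westreach.
Shift by the zone difference: 23:47 + 10:00 = 09:47 on Apr 29 in Taipei.

09:47 on April 29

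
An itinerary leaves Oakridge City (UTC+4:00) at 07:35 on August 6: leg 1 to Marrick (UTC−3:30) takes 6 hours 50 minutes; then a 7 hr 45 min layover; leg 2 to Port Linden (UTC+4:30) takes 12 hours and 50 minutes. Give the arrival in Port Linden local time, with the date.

Convert departure to UTC: 07:35 − 4:00 = 03:35 UTC on Aug 6.
Add 6 hours and 50 minutes leg 1 → 10:25 UTC.
Add 7 hours 45 minutes layover in Marrick → 18:10 UTC.
Add 12 hours 50 minutes leg 2 → 07:00 UTC (Aug 7).
Port Linden is UTC+4:30, so local arrival = 07:00 + 4:30 = 11:30 on Aug 7.

11:30 on August 7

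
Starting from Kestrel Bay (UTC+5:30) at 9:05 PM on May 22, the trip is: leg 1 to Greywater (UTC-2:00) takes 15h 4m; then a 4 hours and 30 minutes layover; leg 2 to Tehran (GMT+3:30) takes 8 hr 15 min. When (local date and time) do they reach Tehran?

Convert departure to UTC: 9:05 PM − 5:30 = 3:35 PM UTC on May 22.
Add 15 hours 4 minutes leg 1 → 6:39 AM UTC (May 23).
Add 4 hours 30 minutes layover in Greywater → 11:09 AM UTC.
Add 8 hours 15 minutes leg 2 → 7:24 PM UTC.
Tehran is UTC+3:30, so local arrival = 7:24 PM + 3:30 = 10:54 PM on May 23.

10:54 PM on May 23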